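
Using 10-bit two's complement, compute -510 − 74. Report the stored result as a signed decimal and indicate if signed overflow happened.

-510 → 1000000010
74 → 0001001010
Subtract via negate-and-add: invert 0001001010 + 1 = 1110110110 (i.e. -74).
  1000000010
+ 1110110110
= 0110111000  (discard carry-out 1)
Result 0110111000: MSB = 0 → value 440.
Both addends (after negating the subtrahend) are negative but the stored result is non-negative: signed overflow. The true value -510 − 74 = -584 lies outside [-512, 511].

440; overflow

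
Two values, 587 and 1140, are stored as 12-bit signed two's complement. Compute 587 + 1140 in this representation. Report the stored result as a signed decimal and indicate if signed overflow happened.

1727; no overflow

587 → 001001001011
1140 → 010001110100
  001001001011
+ 010001110100
= 011010111111
Result 011010111111: MSB = 0 → value 1727.
Both addends are non-negative and so is the stored result: no signed overflow.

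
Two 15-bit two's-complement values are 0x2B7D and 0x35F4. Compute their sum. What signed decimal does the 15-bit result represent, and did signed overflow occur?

-7823; overflow

0x2B7D = 010101101111101 = 11133 (signed)
0x35F4 = 011010111110100 = 13812 (signed)
  010101101111101
+ 011010111110100
= 110000101110001
Result 110000101110001: MSB = 1 → 24945 − 32768 = -7823.
Both addends are non-negative but the stored result is negative: signed overflow. The true value 11133 + 13812 = 24945 lies outside [-16384, 16383].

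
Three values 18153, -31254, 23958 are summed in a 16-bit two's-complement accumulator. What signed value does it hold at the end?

18153 + (-31254) = -13101 (1100110011010011)
-13101 + 23958 = 10857 (0010101001101001)

10857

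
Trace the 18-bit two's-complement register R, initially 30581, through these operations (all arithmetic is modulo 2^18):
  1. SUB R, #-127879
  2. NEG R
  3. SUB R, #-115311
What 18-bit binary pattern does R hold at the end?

110101011101110011

Start: R = 30581 = 000111011101110101.
R = 30581 − (-127879) = 158460; wraps to -103684 = 100110101011111100
R = −(-103684) = 103684 = 011001010100000100
R = 103684 − (-115311) = 218995; wraps to -43149 = 110101011101110011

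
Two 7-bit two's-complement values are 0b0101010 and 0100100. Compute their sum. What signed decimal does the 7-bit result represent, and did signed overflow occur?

0b0101010 → 0101010 = 42 (signed)
0100100 = 36 (signed)
  0101010
+ 0100100
= 1001110
Result 1001110: MSB = 1 → 78 − 128 = -50.
Both addends are non-negative but the stored result is negative: signed overflow. The true value 42 + 36 = 78 lies outside [-64, 63].

-50; overflow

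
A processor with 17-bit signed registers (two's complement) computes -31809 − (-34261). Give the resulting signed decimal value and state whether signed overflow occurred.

2452; no overflow

-31809 → 11000001110111111
-34261 → 10111101000101011
Subtract via negate-and-add: invert 10111101000101011 + 1 = 01000010111010101 (i.e. 34261).
  11000001110111111
+ 01000010111010101
= 00000100110010100  (discard carry-out 1)
Result 00000100110010100: MSB = 0 → value 2452.
Addends (after negating the subtrahend) have opposite signs, so signed overflow cannot occur.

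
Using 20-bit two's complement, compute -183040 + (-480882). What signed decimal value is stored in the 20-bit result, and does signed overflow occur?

-183040 → 11010011010100000000
-480882 → 10001010100110001110
  11010011010100000000
+ 10001010100110001110
= 01011101111010001110  (discard carry-out 1)
Result 01011101111010001110: MSB = 0 → value 384654.
Both addends are negative but the stored result is non-negative: signed overflow. The true value -183040 + (-480882) = -663922 lies outside [-524288, 524287].

384654; overflow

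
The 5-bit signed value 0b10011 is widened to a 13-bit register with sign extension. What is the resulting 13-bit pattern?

1111111110011

MSB of 10011 is 1; replicate it into the new high bits.
11111111|10011 → 1111111110011 (still -13).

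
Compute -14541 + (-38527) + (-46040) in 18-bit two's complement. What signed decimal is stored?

-14541 + (-38527) = -53068 (110011000010110100)
-53068 + (-46040) = -99108 (100111110011011100)

-99108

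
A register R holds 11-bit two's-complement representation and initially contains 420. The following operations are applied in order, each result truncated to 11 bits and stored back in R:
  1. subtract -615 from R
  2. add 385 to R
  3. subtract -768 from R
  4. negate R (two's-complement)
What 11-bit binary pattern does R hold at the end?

11101110100

Start: R = 420 = 00110100100.
R = 420 − (-615) = 1035; wraps to -1013 = 10000001011
R = -1013 + 385 = -628 = 10110001100
R = -628 − (-768) = 140 = 00010001100
R = −(140) = -140 = 11101110100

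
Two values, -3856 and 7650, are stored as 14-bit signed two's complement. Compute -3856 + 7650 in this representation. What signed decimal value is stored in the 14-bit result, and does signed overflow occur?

3794; no overflow

-3856 → 11000011110000
7650 → 01110111100010
  11000011110000
+ 01110111100010
= 00111011010010  (discard carry-out 1)
Result 00111011010010: MSB = 0 → value 3794.
Addends have opposite signs, so signed overflow cannot occur.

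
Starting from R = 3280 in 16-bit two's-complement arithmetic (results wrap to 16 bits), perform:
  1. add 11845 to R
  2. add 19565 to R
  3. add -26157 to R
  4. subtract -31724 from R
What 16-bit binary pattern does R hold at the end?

1001110101000001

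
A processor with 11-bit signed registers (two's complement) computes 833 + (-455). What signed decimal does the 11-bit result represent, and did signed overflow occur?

378; no overflow

833 → 01101000001
-455 → 11000111001
  01101000001
+ 11000111001
= 00101111010  (discard carry-out 1)
Result 00101111010: MSB = 0 → value 378.
Addends have opposite signs, so signed overflow cannot occur.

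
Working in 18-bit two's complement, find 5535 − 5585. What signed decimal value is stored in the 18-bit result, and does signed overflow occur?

-50; no overflow

5535 → 000001010110011111
5585 → 000001010111010001
Subtract via negate-and-add: invert 000001010111010001 + 1 = 111110101000101111 (i.e. -5585).
  000001010110011111
+ 111110101000101111
= 111111111111001110
Result 111111111111001110: MSB = 1 → 262094 − 262144 = -50.
Addends (after negating the subtrahend) have opposite signs, so signed overflow cannot occur.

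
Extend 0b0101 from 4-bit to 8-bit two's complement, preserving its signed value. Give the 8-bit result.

MSB of 0101 is 0; replicate it into the new high bits.
0000|0101 → 00000101 (still 5).

00000101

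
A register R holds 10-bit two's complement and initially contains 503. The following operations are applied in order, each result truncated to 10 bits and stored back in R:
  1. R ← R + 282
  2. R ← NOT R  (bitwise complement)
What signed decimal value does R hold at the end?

Start: R = 503 = 0111110111.
R = 503 + 282 = 785; wraps to -239 = 1100010001
R = NOT 1100010001 = 0011101110 = 238

238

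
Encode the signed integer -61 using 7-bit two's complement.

|-61| = 61 = 0111101 in 7 bits.
Invert the bits: 1000010. Add 1: 1000011.
Check: 1000011 reads as 67 − 128 = -61.

1000011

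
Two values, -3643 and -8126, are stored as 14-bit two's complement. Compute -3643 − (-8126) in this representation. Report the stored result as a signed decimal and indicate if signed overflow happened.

-3643 → 11000111000101
-8126 → 10000001000010
Subtract via negate-and-add: invert 10000001000010 + 1 = 01111110111110 (i.e. 8126).
  11000111000101
+ 01111110111110
= 01000110000011  (discard carry-out 1)
Result 01000110000011: MSB = 0 → value 4483.
Addends (after negating the subtrahend) have opposite signs, so signed overflow cannot occur.

4483; no overflow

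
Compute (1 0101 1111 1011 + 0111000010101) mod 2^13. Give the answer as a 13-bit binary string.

  1010111111011
+ 0111000010101
= 0010000010000  (discard carry-out 1)

0010000010000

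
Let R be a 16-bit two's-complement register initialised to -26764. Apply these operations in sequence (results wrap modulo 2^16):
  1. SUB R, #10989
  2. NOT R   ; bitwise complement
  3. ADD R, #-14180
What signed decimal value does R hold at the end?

Start: R = -26764 = 1001011101110100.
R = -26764 − 10989 = -37753; wraps to 27783 = 0110110010000111
R = NOT 0110110010000111 = 1001001101111000 = -27784
R = -27784 + (-14180) = -41964; wraps to 23572 = 0101110000010100

23572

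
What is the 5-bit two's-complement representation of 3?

3 is non-negative, so write it directly in 5 bits: 00011.

00011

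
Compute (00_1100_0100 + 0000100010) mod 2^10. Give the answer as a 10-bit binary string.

0011100110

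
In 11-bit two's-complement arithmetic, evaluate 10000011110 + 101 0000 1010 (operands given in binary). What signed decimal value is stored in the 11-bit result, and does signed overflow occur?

10000011110 = -994 (signed)
101 0000 1010 → 10100001010 = -758 (signed)
  10000011110
+ 10100001010
= 00100101000  (discard carry-out 1)
Result 00100101000: MSB = 0 → value 296.
Both addends are negative but the stored result is non-negative: signed overflow. The true value -994 + (-758) = -1752 lies outside [-1024, 1023].

296; overflow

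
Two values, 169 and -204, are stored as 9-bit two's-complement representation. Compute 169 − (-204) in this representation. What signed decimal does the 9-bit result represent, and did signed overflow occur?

-139; overflow

169 → 010101001
-204 → 100110100
Subtract via negate-and-add: invert 100110100 + 1 = 011001100 (i.e. 204).
  010101001
+ 011001100
= 101110101
Result 101110101: MSB = 1 → 373 − 512 = -139.
Both addends (after negating the subtrahend) are non-negative but the stored result is negative: signed overflow. The true value 169 − (-204) = 373 lies outside [-256, 255].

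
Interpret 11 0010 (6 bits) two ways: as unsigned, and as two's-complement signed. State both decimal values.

unsigned = 50, signed = -14

Unsigned: 110010 = 50.
Signed: MSB=1 → 50 − 64 = -14.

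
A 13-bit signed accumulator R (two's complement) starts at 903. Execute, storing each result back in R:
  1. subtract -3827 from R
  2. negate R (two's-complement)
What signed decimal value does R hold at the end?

3462

Start: R = 903 = 0001110000111.
R = 903 − (-3827) = 4730; wraps to -3462 = 1001001111010
R = −(-3462) = 3462 = 0110110000110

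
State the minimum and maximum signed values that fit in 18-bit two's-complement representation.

Minimum: −2^17 = -131072.
Maximum: 2^17 − 1 = 131071.

min = -131072, max = 131071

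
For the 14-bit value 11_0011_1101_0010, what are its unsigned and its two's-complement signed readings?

unsigned = 13266, signed = -3118

Unsigned: 11001111010010 = 13266.
Signed: MSB=1 → 13266 − 16384 = -3118.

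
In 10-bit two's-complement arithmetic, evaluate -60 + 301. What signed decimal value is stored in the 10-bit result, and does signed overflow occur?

241; no overflow

-60 → 1111000100
301 → 0100101101
  1111000100
+ 0100101101
= 0011110001  (discard carry-out 1)
Result 0011110001: MSB = 0 → value 241.
Addends have opposite signs, so signed overflow cannot occur.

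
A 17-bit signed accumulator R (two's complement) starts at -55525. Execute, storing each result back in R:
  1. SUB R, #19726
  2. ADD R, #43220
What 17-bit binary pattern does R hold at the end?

Start: R = -55525 = 10010011100011011.
R = -55525 − 19726 = -75251; wraps to 55821 = 01101101000001101
R = 55821 + 43220 = 99041; wraps to -32031 = 11000001011100001

11000001011100001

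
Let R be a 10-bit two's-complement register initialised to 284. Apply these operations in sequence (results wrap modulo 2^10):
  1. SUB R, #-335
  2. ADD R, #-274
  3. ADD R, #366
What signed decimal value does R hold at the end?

-313

Start: R = 284 = 0100011100.
R = 284 − (-335) = 619; wraps to -405 = 1001101011
R = -405 + (-274) = -679; wraps to 345 = 0101011001
R = 345 + 366 = 711; wraps to -313 = 1011000111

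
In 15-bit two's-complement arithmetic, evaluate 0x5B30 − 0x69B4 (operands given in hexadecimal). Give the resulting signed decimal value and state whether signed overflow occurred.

0x5B30 = 101101100110000 = -9424 (signed)
0x69B4 = 110100110110100 = -5708 (signed)
Subtract via negate-and-add: invert 110100110110100 + 1 = 001011001001100 (i.e. 5708).
  101101100110000
+ 001011001001100
= 111000101111100
Result 111000101111100: MSB = 1 → 29052 − 32768 = -3716.
Addends (after negating the subtrahend) have opposite signs, so signed overflow cannot occur.

-3716; no overflow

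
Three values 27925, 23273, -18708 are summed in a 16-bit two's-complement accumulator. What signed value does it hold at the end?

27925 + 23273 = 51198 → wraps to -14338 (1100011111111110)
-14338 + (-18708) = -33046 → wraps to 32490 (0111111011101010)

32490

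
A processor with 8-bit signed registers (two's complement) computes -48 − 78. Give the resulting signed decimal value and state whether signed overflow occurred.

-48 → 11010000
78 → 01001110
Subtract via negate-and-add: invert 01001110 + 1 = 10110010 (i.e. -78).
  11010000
+ 10110010
= 10000010  (discard carry-out 1)
Result 10000010: MSB = 1 → 130 − 256 = -126.
Both addends (after negating the subtrahend) are negative and so is the stored result: no signed overflow.

-126; no overflow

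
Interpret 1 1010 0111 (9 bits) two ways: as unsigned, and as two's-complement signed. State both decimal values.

Unsigned: 110100111 = 423.
Signed: MSB=1 → 423 − 512 = -89.

unsigned = 423, signed = -89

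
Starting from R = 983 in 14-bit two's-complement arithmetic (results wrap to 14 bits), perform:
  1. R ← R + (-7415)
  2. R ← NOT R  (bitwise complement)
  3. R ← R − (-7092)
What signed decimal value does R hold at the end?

-2861

Start: R = 983 = 00001111010111.
R = 983 + (-7415) = -6432 = 10011011100000
R = NOT 10011011100000 = 01100100011111 = 6431
R = 6431 − (-7092) = 13523; wraps to -2861 = 11010011010011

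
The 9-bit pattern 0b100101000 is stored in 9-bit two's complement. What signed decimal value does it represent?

MSB is 1, so the value is negative.
Invert: 011010111. Add 1: 011011000 = 216. So the value is −216.

-216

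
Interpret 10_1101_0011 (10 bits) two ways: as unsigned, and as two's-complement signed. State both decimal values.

unsigned = 723, signed = -301

Unsigned: 1011010011 = 723.
Signed: MSB=1 → 723 − 1024 = -301.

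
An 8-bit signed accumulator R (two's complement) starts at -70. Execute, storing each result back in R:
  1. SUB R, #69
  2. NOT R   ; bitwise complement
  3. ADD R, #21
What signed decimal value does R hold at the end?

Start: R = -70 = 10111010.
R = -70 − 69 = -139; wraps to 117 = 01110101
R = NOT 01110101 = 10001010 = -118
R = -118 + 21 = -97 = 10011111

-97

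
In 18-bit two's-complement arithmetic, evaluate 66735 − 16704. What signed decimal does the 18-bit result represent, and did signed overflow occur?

50031; no overflow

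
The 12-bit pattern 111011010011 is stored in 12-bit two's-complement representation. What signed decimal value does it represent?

-301

MSB is 1, so the value is negative.
Unsigned reading: 3795. Subtract 2^12 = 4096: 3795 − 4096 = -301.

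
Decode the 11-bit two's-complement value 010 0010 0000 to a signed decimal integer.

544

MSB is 0, so the value is non-negative: 01000100000 = 544.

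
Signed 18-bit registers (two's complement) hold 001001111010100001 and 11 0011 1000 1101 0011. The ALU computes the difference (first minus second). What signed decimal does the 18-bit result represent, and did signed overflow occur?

91598; no overflow

001001111010100001 = 40609 (signed)
11 0011 1000 1101 0011 → 110011100011010011 = -50989 (signed)
Subtract via negate-and-add: invert 110011100011010011 + 1 = 001100011100101101 (i.e. 50989).
  001001111010100001
+ 001100011100101101
= 010110010111001110
Result 010110010111001110: MSB = 0 → value 91598.
Both addends (after negating the subtrahend) are non-negative and so is the stored result: no signed overflow.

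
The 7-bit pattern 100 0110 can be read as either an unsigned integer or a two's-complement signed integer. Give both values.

Unsigned: 1000110 = 70.
Signed: MSB=1 → 70 − 128 = -58.

unsigned = 70, signed = -58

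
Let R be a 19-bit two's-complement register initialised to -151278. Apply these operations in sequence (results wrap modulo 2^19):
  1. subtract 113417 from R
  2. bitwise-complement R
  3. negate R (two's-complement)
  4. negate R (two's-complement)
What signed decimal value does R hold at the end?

-259594

Start: R = -151278 = 1011011000100010010.
R = -151278 − 113417 = -264695; wraps to 259593 = 0111111011000001001
R = NOT 0111111011000001001 = 1000000100111110110 = -259594
R = −(-259594) = 259594 = 0111111011000001010
R = −(259594) = -259594 = 1000000100111110110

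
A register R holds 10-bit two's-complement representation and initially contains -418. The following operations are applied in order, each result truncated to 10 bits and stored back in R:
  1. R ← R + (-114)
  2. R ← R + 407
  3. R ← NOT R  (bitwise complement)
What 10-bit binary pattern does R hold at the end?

0001111100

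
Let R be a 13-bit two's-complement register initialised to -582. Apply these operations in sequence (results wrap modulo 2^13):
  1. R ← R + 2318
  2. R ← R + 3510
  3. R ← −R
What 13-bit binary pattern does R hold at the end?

0101110000010

Start: R = -582 = 1110110111010.
R = -582 + 2318 = 1736 = 0011011001000
R = 1736 + 3510 = 5246; wraps to -2946 = 1010001111110
R = −(-2946) = 2946 = 0101110000010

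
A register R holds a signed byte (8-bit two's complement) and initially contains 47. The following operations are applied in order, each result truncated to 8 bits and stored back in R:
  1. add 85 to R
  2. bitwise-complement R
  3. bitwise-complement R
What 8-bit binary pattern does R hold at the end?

Start: R = 47 = 00101111.
R = 47 + 85 = 132; wraps to -124 = 10000100
R = NOT 10000100 = 01111011 = 123
R = NOT 01111011 = 10000100 = -124

10000100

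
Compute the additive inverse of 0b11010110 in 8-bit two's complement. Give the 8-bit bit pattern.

Invert: 00101001. Add 1: 00101010.
Check: 11010110 = -42, 00101010 = 42.

00101010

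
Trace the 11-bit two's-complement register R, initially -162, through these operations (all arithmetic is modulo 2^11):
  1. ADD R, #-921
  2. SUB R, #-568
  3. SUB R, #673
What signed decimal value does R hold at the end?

860

Start: R = -162 = 11101011110.
R = -162 + (-921) = -1083; wraps to 965 = 01111000101
R = 965 − (-568) = 1533; wraps to -515 = 10111111101
R = -515 − 673 = -1188; wraps to 860 = 01101011100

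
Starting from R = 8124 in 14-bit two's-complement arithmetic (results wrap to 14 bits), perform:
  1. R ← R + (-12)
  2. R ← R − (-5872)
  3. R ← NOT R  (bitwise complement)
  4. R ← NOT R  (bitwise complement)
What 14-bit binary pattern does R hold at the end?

Start: R = 8124 = 01111110111100.
R = 8124 + (-12) = 8112 = 01111110110000
R = 8112 − (-5872) = 13984; wraps to -2400 = 11011010100000
R = NOT 11011010100000 = 00100101011111 = 2399
R = NOT 00100101011111 = 11011010100000 = -2400

11011010100000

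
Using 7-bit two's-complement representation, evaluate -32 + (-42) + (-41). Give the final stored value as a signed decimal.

-32 + (-42) = -74 → wraps to 54 (0110110)
54 + (-41) = 13 (0001101)

13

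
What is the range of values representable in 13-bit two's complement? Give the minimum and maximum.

Minimum: −2^12 = -4096.
Maximum: 2^12 − 1 = 4095.

min = -4096, max = 4095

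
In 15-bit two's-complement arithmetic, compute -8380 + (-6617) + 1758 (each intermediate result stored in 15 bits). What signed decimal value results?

-13239

-8380 + (-6617) = -14997 (100010101101011)
-14997 + 1758 = -13239 (100110001001001)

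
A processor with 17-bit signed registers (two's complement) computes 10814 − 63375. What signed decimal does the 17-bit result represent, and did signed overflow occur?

10814 → 00010101000111110
63375 → 01111011110001111
Subtract via negate-and-add: invert 01111011110001111 + 1 = 10000100001110001 (i.e. -63375).
  00010101000111110
+ 10000100001110001
= 10011001010101111
Result 10011001010101111: MSB = 1 → 78511 − 131072 = -52561.
Addends (after negating the subtrahend) have opposite signs, so signed overflow cannot occur.

-52561; no overflow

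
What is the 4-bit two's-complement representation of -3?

1101

|-3| = 3 = 0011 in 4 bits.
Invert the bits: 1100. Add 1: 1101.
Check: 1101 reads as 13 − 16 = -3.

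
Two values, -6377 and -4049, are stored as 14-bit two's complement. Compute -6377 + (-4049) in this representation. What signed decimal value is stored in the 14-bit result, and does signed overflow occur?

5958; overflow

-6377 → 10011100010111
-4049 → 11000000101111
  10011100010111
+ 11000000101111
= 01011101000110  (discard carry-out 1)
Result 01011101000110: MSB = 0 → value 5958.
Both addends are negative but the stored result is non-negative: signed overflow. The true value -6377 + (-4049) = -10426 lies outside [-8192, 8191].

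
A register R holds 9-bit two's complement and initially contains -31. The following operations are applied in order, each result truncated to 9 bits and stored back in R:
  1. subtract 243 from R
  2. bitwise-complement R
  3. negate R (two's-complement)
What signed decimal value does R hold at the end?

239

Start: R = -31 = 111100001.
R = -31 − 243 = -274; wraps to 238 = 011101110
R = NOT 011101110 = 100010001 = -239
R = −(-239) = 239 = 011101111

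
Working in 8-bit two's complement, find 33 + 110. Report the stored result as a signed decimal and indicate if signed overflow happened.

33 → 00100001
110 → 01101110
  00100001
+ 01101110
= 10001111
Result 10001111: MSB = 1 → 143 − 256 = -113.
Both addends are non-negative but the stored result is negative: signed overflow. The true value 33 + 110 = 143 lies outside [-128, 127].

-113; overflow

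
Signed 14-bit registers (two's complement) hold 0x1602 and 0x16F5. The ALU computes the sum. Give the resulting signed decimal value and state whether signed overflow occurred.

-4873; overflow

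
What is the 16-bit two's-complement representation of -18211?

1011100011011101

|-18211| = 18211 = 0100011100100011 in 16 bits.
Invert the bits: 1011100011011100. Add 1: 1011100011011101.
Check: 1011100011011101 reads as 47325 − 65536 = -18211.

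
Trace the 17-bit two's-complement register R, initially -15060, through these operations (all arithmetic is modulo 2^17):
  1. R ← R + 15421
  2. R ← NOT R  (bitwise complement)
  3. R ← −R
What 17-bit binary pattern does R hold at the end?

Start: R = -15060 = 11100010100101100.
R = -15060 + 15421 = 361 = 00000000101101001
R = NOT 00000000101101001 = 11111111010010110 = -362
R = −(-362) = 362 = 00000000101101010

00000000101101010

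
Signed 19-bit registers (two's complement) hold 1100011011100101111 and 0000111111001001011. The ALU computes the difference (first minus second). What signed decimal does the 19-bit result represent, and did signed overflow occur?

-149276; no overflow

1100011011100101111 = -116945 (signed)
0000111111001001011 = 32331 (signed)
Subtract via negate-and-add: invert 0000111111001001011 + 1 = 1111000000110110101 (i.e. -32331).
  1100011011100101111
+ 1111000000110110101
= 1011011100011100100  (discard carry-out 1)
Result 1011011100011100100: MSB = 1 → 375012 − 524288 = -149276.
Both addends (after negating the subtrahend) are negative and so is the stored result: no signed overflow.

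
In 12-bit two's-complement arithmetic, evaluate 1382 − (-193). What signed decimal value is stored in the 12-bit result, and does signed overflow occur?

1575; no overflow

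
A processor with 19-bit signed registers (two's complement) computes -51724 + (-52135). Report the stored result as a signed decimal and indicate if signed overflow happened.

-103859; no overflow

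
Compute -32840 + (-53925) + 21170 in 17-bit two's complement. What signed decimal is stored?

-32840 + (-53925) = -86765 → wraps to 44307 (01010110100010011)
44307 + 21170 = 65477 (01111111111000101)

65477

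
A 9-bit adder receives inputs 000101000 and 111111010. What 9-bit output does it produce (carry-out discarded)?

  000101000
+ 111111010
= 000100010  (discard carry-out 1)

000100010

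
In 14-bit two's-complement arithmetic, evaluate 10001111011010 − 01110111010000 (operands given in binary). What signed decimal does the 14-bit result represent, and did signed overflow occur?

10001111011010 = -7206 (signed)
01110111010000 = 7632 (signed)
Subtract via negate-and-add: invert 01110111010000 + 1 = 10001000110000 (i.e. -7632).
  10001111011010
+ 10001000110000
= 00011000001010  (discard carry-out 1)
Result 00011000001010: MSB = 0 → value 1546.
Both addends (after negating the subtrahend) are negative but the stored result is non-negative: signed overflow. The true value -7206 − 7632 = -14838 lies outside [-8192, 8191].

1546; overflow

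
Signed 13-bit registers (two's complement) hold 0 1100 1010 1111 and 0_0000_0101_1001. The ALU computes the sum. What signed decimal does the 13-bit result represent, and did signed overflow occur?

3336; no overflow

0 1100 1010 1111 → 0110010101111 = 3247 (signed)
0_0000_0101_1001 → 0000001011001 = 89 (signed)
  0110010101111
+ 0000001011001
= 0110100001000
Result 0110100001000: MSB = 0 → value 3336.
Both addends are non-negative and so is the stored result: no signed overflow.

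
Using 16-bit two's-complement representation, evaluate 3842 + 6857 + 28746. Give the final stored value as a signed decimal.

3842 + 6857 = 10699 (0010100111001011)
10699 + 28746 = 39445 → wraps to -26091 (1001101000010101)

-26091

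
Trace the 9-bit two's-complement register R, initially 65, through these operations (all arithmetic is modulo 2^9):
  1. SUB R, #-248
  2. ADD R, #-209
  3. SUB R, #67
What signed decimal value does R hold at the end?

Start: R = 65 = 001000001.
R = 65 − (-248) = 313; wraps to -199 = 100111001
R = -199 + (-209) = -408; wraps to 104 = 001101000
R = 104 − 67 = 37 = 000100101

37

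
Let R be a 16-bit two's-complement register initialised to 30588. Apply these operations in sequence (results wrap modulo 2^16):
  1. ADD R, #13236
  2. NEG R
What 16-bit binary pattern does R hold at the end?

0101010011010000

Start: R = 30588 = 0111011101111100.
R = 30588 + 13236 = 43824; wraps to -21712 = 1010101100110000
R = −(-21712) = 21712 = 0101010011010000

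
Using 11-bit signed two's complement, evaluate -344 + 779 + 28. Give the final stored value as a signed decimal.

-344 + 779 = 435 (00110110011)
435 + 28 = 463 (00111001111)

463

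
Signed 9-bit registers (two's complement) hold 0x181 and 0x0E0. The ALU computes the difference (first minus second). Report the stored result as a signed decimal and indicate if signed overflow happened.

0x181 = 110000001 = -127 (signed)
0x0E0 = 011100000 = 224 (signed)
Subtract via negate-and-add: invert 011100000 + 1 = 100100000 (i.e. -224).
  110000001
+ 100100000
= 010100001  (discard carry-out 1)
Result 010100001: MSB = 0 → value 161.
Both addends (after negating the subtrahend) are negative but the stored result is non-negative: signed overflow. The true value -127 − 224 = -351 lies outside [-256, 255].

161; overflow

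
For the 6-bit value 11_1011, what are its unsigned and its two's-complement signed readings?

Unsigned: 111011 = 59.
Signed: MSB=1 → 59 − 64 = -5.

unsigned = 59, signed = -5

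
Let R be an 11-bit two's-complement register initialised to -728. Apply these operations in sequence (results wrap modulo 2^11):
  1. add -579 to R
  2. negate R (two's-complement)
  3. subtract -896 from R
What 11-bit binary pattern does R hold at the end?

Start: R = -728 = 10100101000.
R = -728 + (-579) = -1307; wraps to 741 = 01011100101
R = −(741) = -741 = 10100011011
R = -741 − (-896) = 155 = 00010011011

00010011011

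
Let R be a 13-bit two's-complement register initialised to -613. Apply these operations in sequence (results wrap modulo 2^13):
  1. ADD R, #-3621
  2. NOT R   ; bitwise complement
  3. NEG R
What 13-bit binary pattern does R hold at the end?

Start: R = -613 = 1110110011011.
R = -613 + (-3621) = -4234; wraps to 3958 = 0111101110110
R = NOT 0111101110110 = 1000010001001 = -3959
R = −(-3959) = 3959 = 0111101110111

0111101110111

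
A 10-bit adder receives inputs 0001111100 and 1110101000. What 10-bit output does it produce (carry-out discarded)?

0000100100

  0001111100
+ 1110101000
= 0000100100  (discard carry-out 1)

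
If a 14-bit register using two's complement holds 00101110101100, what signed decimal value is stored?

2988

MSB is 0, so the value is non-negative: 00101110101100 = 2988.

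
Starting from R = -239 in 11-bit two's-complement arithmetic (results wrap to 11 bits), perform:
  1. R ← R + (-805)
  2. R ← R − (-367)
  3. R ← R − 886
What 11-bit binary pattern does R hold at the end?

00111100101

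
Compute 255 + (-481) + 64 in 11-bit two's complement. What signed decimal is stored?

-162

255 + (-481) = -226 (11100011110)
-226 + 64 = -162 (11101011110)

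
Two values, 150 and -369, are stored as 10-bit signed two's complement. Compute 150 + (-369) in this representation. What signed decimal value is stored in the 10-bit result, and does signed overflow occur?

150 → 0010010110
-369 → 1010001111
  0010010110
+ 1010001111
= 1100100101
Result 1100100101: MSB = 1 → 805 − 1024 = -219.
Addends have opposite signs, so signed overflow cannot occur.

-219; no overflow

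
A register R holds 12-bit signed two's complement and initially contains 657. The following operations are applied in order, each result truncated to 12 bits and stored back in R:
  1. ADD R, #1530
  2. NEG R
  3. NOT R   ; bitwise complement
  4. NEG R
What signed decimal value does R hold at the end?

1910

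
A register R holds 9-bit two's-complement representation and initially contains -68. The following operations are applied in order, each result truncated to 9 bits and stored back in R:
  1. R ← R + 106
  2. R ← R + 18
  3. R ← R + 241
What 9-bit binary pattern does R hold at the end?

100101001

Start: R = -68 = 110111100.
R = -68 + 106 = 38 = 000100110
R = 38 + 18 = 56 = 000111000
R = 56 + 241 = 297; wraps to -215 = 100101001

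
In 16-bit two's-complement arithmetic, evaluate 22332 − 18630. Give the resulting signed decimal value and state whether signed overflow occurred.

22332 → 0101011100111100
18630 → 0100100011000110
Subtract via negate-and-add: invert 0100100011000110 + 1 = 1011011100111010 (i.e. -18630).
  0101011100111100
+ 1011011100111010
= 0000111001110110  (discard carry-out 1)
Result 0000111001110110: MSB = 0 → value 3702.
Addends (after negating the subtrahend) have opposite signs, so signed overflow cannot occur.

3702; no overflow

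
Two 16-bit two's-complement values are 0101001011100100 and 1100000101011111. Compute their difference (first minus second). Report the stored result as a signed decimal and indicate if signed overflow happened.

0101001011100100 = 21220 (signed)
1100000101011111 = -16033 (signed)
Subtract via negate-and-add: invert 1100000101011111 + 1 = 0011111010100001 (i.e. 16033).
  0101001011100100
+ 0011111010100001
= 1001000110000101
Result 1001000110000101: MSB = 1 → 37253 − 65536 = -28283.
Both addends (after negating the subtrahend) are non-negative but the stored result is negative: signed overflow. The true value 21220 − (-16033) = 37253 lies outside [-32768, 32767].

-28283; overflow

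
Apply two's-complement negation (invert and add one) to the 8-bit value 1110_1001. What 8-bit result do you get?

00010111

Invert: 00010110. Add 1: 00010111.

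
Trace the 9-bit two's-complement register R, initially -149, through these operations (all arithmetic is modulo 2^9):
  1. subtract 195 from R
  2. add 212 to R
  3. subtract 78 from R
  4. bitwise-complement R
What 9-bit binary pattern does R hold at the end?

011010001

Start: R = -149 = 101101011.
R = -149 − 195 = -344; wraps to 168 = 010101000
R = 168 + 212 = 380; wraps to -132 = 101111100
R = -132 − 78 = -210 = 100101110
R = NOT 100101110 = 011010001 = 209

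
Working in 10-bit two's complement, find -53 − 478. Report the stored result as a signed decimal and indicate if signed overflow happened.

-53 → 1111001011
478 → 0111011110
Subtract via negate-and-add: invert 0111011110 + 1 = 1000100010 (i.e. -478).
  1111001011
+ 1000100010
= 0111101101  (discard carry-out 1)
Result 0111101101: MSB = 0 → value 493.
Both addends (after negating the subtrahend) are negative but the stored result is non-negative: signed overflow. The true value -53 − 478 = -531 lies outside [-512, 511].

493; overflow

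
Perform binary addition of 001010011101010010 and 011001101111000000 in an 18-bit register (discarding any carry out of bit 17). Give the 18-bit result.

  001010011101010010
+ 011001101111000000
= 100100001100010010

100100001100010010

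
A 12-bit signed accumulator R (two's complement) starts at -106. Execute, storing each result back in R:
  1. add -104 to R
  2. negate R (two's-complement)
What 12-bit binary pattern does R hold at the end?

000011010010

Start: R = -106 = 111110010110.
R = -106 + (-104) = -210 = 111100101110
R = −(-210) = 210 = 000011010010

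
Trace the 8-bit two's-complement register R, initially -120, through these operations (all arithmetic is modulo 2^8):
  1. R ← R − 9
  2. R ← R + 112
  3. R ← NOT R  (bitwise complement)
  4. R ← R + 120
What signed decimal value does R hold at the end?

-120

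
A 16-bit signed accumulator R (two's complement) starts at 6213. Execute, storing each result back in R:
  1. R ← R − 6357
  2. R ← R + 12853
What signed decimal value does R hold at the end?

Start: R = 6213 = 0001100001000101.
R = 6213 − 6357 = -144 = 1111111101110000
R = -144 + 12853 = 12709 = 0011000110100101

12709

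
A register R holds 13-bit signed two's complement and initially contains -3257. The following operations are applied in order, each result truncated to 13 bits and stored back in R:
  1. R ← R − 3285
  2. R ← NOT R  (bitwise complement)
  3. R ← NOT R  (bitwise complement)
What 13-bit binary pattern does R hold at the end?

Start: R = -3257 = 1001101000111.
R = -3257 − 3285 = -6542; wraps to 1650 = 0011001110010
R = NOT 0011001110010 = 1100110001101 = -1651
R = NOT 1100110001101 = 0011001110010 = 1650

0011001110010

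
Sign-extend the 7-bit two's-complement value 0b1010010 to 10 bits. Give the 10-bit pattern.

1111010010

MSB of 1010010 is 1; replicate it into the new high bits.
111|1010010 → 1111010010 (still -46).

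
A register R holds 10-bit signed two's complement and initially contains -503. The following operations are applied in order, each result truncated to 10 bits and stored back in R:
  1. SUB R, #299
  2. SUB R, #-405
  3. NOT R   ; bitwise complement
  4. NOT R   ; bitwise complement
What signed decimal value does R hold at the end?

Start: R = -503 = 1000001001.
R = -503 − 299 = -802; wraps to 222 = 0011011110
R = 222 − (-405) = 627; wraps to -397 = 1001110011
R = NOT 1001110011 = 0110001100 = 396
R = NOT 0110001100 = 1001110011 = -397

-397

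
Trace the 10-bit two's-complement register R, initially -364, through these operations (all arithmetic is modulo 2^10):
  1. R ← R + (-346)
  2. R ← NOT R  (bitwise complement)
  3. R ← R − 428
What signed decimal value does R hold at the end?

Start: R = -364 = 1010010100.
R = -364 + (-346) = -710; wraps to 314 = 0100111010
R = NOT 0100111010 = 1011000101 = -315
R = -315 − 428 = -743; wraps to 281 = 0100011001

281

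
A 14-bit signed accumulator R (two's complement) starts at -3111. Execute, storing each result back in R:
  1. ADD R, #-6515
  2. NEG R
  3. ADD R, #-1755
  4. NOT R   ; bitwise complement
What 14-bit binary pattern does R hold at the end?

10000101000000

Start: R = -3111 = 11001111011001.
R = -3111 + (-6515) = -9626; wraps to 6758 = 01101001100110
R = −(6758) = -6758 = 10010110011010
R = -6758 + (-1755) = -8513; wraps to 7871 = 01111010111111
R = NOT 01111010111111 = 10000101000000 = -7872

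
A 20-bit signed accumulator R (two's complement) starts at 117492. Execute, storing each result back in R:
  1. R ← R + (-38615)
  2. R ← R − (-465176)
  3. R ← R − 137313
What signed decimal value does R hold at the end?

406740

Start: R = 117492 = 00011100101011110100.
R = 117492 + (-38615) = 78877 = 00010011010000011101
R = 78877 − (-465176) = 544053; wraps to -504523 = 10000100110100110101
R = -504523 − 137313 = -641836; wraps to 406740 = 01100011010011010100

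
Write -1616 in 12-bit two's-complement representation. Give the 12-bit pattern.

100110110000

|-1616| = 1616 = 011001010000 in 12 bits.
Invert the bits: 100110101111. Add 1: 100110110000.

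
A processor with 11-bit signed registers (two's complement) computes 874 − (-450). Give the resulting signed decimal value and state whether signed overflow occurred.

-724; overflow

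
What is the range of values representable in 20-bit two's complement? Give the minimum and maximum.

Minimum: −2^19 = -524288.
Maximum: 2^19 − 1 = 524287.

min = -524288, max = 524287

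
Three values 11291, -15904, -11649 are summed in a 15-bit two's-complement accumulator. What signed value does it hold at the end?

-16262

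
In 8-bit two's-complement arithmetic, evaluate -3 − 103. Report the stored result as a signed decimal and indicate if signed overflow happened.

-106; no overflow

-3 → 11111101
103 → 01100111
Subtract via negate-and-add: invert 01100111 + 1 = 10011001 (i.e. -103).
  11111101
+ 10011001
= 10010110  (discard carry-out 1)
Result 10010110: MSB = 1 → 150 − 256 = -106.
Both addends (after negating the subtrahend) are negative and so is the stored result: no signed overflow.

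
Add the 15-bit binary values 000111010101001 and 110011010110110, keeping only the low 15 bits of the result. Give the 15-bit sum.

  000111010101001
+ 110011010110110
= 111010101011111

111010101011111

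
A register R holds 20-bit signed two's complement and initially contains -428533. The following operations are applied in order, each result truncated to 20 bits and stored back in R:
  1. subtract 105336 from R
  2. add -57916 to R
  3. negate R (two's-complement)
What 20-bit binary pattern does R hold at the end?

Start: R = -428533 = 10010111011000001011.
R = -428533 − 105336 = -533869; wraps to 514707 = 01111101101010010011
R = 514707 + (-57916) = 456791 = 01101111100001010111
R = −(456791) = -456791 = 10010000011110101001

10010000011110101001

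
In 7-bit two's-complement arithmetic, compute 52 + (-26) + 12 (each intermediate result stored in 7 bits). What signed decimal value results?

38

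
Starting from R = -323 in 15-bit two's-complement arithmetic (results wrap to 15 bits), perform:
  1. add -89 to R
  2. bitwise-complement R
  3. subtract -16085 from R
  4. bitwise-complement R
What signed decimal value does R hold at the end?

Start: R = -323 = 111111010111101.
R = -323 + (-89) = -412 = 111111001100100
R = NOT 111111001100100 = 000000110011011 = 411
R = 411 − (-16085) = 16496; wraps to -16272 = 100000001110000
R = NOT 100000001110000 = 011111110001111 = 16271

16271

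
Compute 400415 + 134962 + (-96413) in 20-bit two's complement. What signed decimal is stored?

438964

400415 + 134962 = 535377 → wraps to -513199 (10000010101101010001)
-513199 + (-96413) = -609612 → wraps to 438964 (01101011001010110100)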